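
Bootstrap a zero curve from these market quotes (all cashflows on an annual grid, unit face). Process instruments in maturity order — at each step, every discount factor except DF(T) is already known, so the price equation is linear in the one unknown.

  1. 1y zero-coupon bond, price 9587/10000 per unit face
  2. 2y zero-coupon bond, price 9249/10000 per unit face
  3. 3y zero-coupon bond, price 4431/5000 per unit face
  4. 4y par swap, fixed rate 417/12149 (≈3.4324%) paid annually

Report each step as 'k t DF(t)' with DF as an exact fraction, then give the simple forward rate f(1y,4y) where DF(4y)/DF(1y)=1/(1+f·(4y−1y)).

step 1 [1y] zero: DF = P = 9587/10000 ≈ 0.958700
step 2 [2y] zero: DF = P = 9249/10000 ≈ 0.924900
step 3 [3y] zero: DF = P = 4431/5000 ≈ 0.886200
step 4 [4y] swap r/1=417/12149: DF=(1 − 417/12149·(0.958700+0.924900+0.886200))/(1+417/12149) = 8749/10000 ≈ 0.874900

1 1 9587/10000
2 2 9249/10000
3 3 4431/5000
4 4 8749/10000
f(1y,4y) = ((9587/10000)/(8749/10000) − 1)/(3) = 838/26247 ≈ 3.1927%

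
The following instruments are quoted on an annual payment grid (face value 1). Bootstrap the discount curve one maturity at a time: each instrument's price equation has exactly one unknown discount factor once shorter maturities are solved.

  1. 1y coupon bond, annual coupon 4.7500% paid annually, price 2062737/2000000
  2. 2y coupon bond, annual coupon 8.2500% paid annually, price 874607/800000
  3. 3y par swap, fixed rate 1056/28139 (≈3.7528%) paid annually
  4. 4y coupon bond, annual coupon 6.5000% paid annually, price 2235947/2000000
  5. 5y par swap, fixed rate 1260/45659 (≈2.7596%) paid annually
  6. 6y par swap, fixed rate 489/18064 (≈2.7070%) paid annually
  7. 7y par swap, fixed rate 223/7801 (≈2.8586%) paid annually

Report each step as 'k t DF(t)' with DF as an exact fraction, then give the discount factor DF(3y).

step 1 [1y] bond c/1=19/400: DF=(2062737/2000000 − 19/400·(0))/(1+19/400) = 4923/5000 ≈ 0.984600
step 2 [2y] bond c/1=33/400: DF=(874607/800000 − 33/400·(0.984600))/(1+33/400) = 9349/10000 ≈ 0.934900
step 3 [3y] swap r/1=1056/28139: DF=(1 − 1056/28139·(0.984600+0.934900))/(1+1056/28139) = 559/625 ≈ 0.894400
step 4 [4y] bond c/1=13/200: DF=(2235947/2000000 − 13/200·(0.984600+0.934900+0.894400))/(1+13/200) = 439/500 ≈ 0.878000
step 5 [5y] swap r/1=1260/45659: DF=(1 − 1260/45659·(0.984600+0.934900+0.894400+0.878000))/(1+1260/45659) = 437/500 ≈ 0.874000
step 6 [6y] swap r/1=489/18064: DF=(1 − 489/18064·(0.984600+0.934900+0.894400+0.878000+0.874000))/(1+489/18064) = 8533/10000 ≈ 0.853300
step 7 [7y] swap r/1=223/7801: DF=(1 − 223/7801·(0.984600+0.934900+0.894400+0.878000+0.874000+0.853300))/(1+223/7801) = 1027/1250 ≈ 0.821600

1 1 4923/5000
2 2 9349/10000
3 3 559/625
4 4 439/500
5 5 437/500
6 6 8533/10000
7 7 1027/1250
DF(3y) = 559/625 ≈ 0.894400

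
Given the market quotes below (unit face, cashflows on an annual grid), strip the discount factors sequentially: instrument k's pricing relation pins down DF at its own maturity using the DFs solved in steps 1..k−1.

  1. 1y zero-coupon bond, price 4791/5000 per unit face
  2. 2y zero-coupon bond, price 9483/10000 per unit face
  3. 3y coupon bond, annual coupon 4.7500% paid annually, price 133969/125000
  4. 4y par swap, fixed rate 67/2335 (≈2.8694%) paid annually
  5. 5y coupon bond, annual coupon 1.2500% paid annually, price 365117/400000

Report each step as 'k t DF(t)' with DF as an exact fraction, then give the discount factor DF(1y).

1 1 4791/5000
2 2 9483/10000
3 3 9367/10000
4 4 558/625
5 5 4277/5000
DF(1y) = 4791/5000 ≈ 0.958200

step 1 [1y] zero: DF = P = 4791/5000 ≈ 0.958200
step 2 [2y] zero: DF = P = 9483/10000 ≈ 0.948300
step 3 [3y] bond c/1=19/400: DF=(133969/125000 − 19/400·(0.958200+0.948300))/(1+19/400) = 9367/10000 ≈ 0.936700
step 4 [4y] swap r/1=67/2335: DF=(1 − 67/2335·(0.958200+0.948300+0.936700))/(1+67/2335) = 558/625 ≈ 0.892800
step 5 [5y] bond c/1=1/80: DF=(365117/400000 − 1/80·(0.958200+0.948300+0.936700+0.892800))/(1+1/80) = 4277/5000 ≈ 0.855400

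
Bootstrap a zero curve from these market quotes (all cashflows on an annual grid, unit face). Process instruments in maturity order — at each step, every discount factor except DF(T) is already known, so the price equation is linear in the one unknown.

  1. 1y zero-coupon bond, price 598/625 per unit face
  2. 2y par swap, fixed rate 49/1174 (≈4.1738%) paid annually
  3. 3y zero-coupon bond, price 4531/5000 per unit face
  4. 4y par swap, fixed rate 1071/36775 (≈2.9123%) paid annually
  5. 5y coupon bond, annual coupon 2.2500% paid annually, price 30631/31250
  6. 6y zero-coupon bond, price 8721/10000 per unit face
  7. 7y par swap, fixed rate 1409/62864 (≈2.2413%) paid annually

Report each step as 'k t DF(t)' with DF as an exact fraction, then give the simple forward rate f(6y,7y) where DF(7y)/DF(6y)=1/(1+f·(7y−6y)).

1 1 598/625
2 2 576/625
3 3 4531/5000
4 4 8929/10000
5 5 8777/10000
6 6 8721/10000
7 7 8591/10000
f(6y,7y) = ((8721/10000)/(8591/10000) − 1)/(1) = 130/8591 ≈ 1.5132%

step 1 [1y] zero: DF = P = 598/625 ≈ 0.956800
step 2 [2y] swap r/1=49/1174: DF=(1 − 49/1174·(0.956800))/(1+49/1174) = 576/625 ≈ 0.921600
step 3 [3y] zero: DF = P = 4531/5000 ≈ 0.906200
step 4 [4y] swap r/1=1071/36775: DF=(1 − 1071/36775·(0.956800+0.921600+0.906200))/(1+1071/36775) = 8929/10000 ≈ 0.892900
step 5 [5y] bond c/1=9/400: DF=(30631/31250 − 9/400·(0.956800+0.921600+0.906200+0.892900))/(1+9/400) = 8777/10000 ≈ 0.877700
step 6 [6y] zero: DF = P = 8721/10000 ≈ 0.872100
step 7 [7y] swap r/1=1409/62864: DF=(1 − 1409/62864·(0.956800+0.921600+0.906200+0.892900+0.877700+0.872100))/(1+1409/62864) = 8591/10000 ≈ 0.859100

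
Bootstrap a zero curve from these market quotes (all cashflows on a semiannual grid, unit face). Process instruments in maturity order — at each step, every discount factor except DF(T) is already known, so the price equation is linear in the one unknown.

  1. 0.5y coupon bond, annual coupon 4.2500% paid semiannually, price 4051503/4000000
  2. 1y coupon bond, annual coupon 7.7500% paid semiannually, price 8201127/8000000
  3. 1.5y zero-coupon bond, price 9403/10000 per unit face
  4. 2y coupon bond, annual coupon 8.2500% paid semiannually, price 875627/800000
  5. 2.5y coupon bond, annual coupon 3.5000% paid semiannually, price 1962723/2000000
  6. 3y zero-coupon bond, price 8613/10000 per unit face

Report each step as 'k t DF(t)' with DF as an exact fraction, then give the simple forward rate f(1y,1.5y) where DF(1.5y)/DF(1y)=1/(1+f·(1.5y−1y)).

1 1/2 4959/5000
2 1 9499/10000
3 3/2 9403/10000
4 2 937/1000
5 5/2 2247/2500
6 3 8613/10000
f(1y,1.5y) = ((9499/10000)/(9403/10000) − 1)/(1/2) = 192/9403 ≈ 2.0419%

step 1 [0.5y] bond c/2=17/800: DF=(4051503/4000000 − 17/800·(0))/(1+17/800) = 4959/5000 ≈ 0.991800
step 2 [1y] bond c/2=31/800: DF=(8201127/8000000 − 31/800·(0.991800))/(1+31/800) = 9499/10000 ≈ 0.949900
step 3 [1.5y] zero: DF = P = 9403/10000 ≈ 0.940300
step 4 [2y] bond c/2=33/800: DF=(875627/800000 − 33/800·(0.991800+0.949900+0.940300))/(1+33/800) = 937/1000 ≈ 0.937000
step 5 [2.5y] bond c/2=7/400: DF=(1962723/2000000 − 7/400·(0.991800+0.949900+0.940300+0.937000))/(1+7/400) = 2247/2500 ≈ 0.898800
step 6 [3y] zero: DF = P = 8613/10000 ≈ 0.861300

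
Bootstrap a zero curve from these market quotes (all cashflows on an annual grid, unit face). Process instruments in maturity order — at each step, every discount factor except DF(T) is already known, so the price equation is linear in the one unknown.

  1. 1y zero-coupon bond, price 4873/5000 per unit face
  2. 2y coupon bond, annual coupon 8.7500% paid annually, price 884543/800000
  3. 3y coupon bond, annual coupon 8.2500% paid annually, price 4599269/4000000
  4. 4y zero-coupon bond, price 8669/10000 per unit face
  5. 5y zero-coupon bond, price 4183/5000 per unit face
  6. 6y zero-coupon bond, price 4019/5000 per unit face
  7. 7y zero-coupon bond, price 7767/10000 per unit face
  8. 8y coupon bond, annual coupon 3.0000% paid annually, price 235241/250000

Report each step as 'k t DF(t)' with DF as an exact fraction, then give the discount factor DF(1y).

step 1 [1y] zero: DF = P = 4873/5000 ≈ 0.974600
step 2 [2y] bond c/1=7/80: DF=(884543/800000 − 7/80·(0.974600))/(1+7/80) = 9383/10000 ≈ 0.938300
step 3 [3y] bond c/1=33/400: DF=(4599269/4000000 − 33/400·(0.974600+0.938300))/(1+33/400) = 2291/2500 ≈ 0.916400
step 4 [4y] zero: DF = P = 8669/10000 ≈ 0.866900
step 5 [5y] zero: DF = P = 4183/5000 ≈ 0.836600
step 6 [6y] zero: DF = P = 4019/5000 ≈ 0.803800
step 7 [7y] zero: DF = P = 7767/10000 ≈ 0.776700
step 8 [8y] bond c/1=3/100: DF=(235241/250000 − 3/100·(0.974600+0.938300+0.916400+0.866900+0.836600+0.803800+0.776700))/(1+3/100) = 1471/2000 ≈ 0.735500

1 1 4873/5000
2 2 9383/10000
3 3 2291/2500
4 4 8669/10000
5 5 4183/5000
6 6 4019/5000
7 7 7767/10000
8 8 1471/2000
DF(1y) = 4873/5000 ≈ 0.974600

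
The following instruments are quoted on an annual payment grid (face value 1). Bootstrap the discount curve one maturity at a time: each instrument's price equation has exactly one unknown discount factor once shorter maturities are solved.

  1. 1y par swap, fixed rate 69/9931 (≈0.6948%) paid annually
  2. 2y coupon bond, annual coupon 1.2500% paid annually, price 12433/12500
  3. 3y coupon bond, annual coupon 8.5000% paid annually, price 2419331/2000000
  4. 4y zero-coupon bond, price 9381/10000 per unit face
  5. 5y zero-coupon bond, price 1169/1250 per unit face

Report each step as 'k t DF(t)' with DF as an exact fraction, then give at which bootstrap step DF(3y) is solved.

1 1 9931/10000
2 2 9701/10000
3 3 9611/10000
4 4 9381/10000
5 5 1169/1250
DF(3y) is solved at step 3

step 1 [1y] swap r/1=69/9931: DF=(1 − 69/9931·(0))/(1+69/9931) = 9931/10000 ≈ 0.993100
step 2 [2y] bond c/1=1/80: DF=(12433/12500 − 1/80·(0.993100))/(1+1/80) = 9701/10000 ≈ 0.970100
step 3 [3y] bond c/1=17/200: DF=(2419331/2000000 − 17/200·(0.993100+0.970100))/(1+17/200) = 9611/10000 ≈ 0.961100
step 4 [4y] zero: DF = P = 9381/10000 ≈ 0.938100
step 5 [5y] zero: DF = P = 1169/1250 ≈ 0.935200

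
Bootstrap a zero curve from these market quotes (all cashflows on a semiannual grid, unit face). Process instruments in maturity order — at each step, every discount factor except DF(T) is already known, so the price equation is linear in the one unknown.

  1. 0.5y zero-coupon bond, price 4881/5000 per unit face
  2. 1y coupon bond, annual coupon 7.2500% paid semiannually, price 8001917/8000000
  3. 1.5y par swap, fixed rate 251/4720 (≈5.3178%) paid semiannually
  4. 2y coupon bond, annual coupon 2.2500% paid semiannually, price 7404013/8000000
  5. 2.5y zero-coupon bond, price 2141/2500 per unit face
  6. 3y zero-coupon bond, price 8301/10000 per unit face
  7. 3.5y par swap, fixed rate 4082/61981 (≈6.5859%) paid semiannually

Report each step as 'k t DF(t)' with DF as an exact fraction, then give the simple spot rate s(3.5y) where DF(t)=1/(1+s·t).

1 1/2 4881/5000
2 1 9311/10000
3 3/2 9247/10000
4 2 8837/10000
5 5/2 2141/2500
6 3 8301/10000
7 7/2 7959/10000
s(3.5y) = (1/(7959/10000) − 1)/(7/2) = 4082/55713 ≈ 7.3268%

step 1 [0.5y] zero: DF = P = 4881/5000 ≈ 0.976200
step 2 [1y] bond c/2=29/800: DF=(8001917/8000000 − 29/800·(0.976200))/(1+29/800) = 9311/10000 ≈ 0.931100
step 3 [1.5y] swap r/2=251/9440: DF=(1 − 251/9440·(0.976200+0.931100))/(1+251/9440) = 9247/10000 ≈ 0.924700
step 4 [2y] bond c/2=9/800: DF=(7404013/8000000 − 9/800·(0.976200+0.931100+0.924700))/(1+9/800) = 8837/10000 ≈ 0.883700
step 5 [2.5y] zero: DF = P = 2141/2500 ≈ 0.856400
step 6 [3y] zero: DF = P = 8301/10000 ≈ 0.830100
step 7 [3.5y] swap r/2=2041/61981: DF=(1 − 2041/61981·(0.976200+0.931100+0.924700+0.883700+0.856400+0.830100))/(1+2041/61981) = 7959/10000 ≈ 0.795900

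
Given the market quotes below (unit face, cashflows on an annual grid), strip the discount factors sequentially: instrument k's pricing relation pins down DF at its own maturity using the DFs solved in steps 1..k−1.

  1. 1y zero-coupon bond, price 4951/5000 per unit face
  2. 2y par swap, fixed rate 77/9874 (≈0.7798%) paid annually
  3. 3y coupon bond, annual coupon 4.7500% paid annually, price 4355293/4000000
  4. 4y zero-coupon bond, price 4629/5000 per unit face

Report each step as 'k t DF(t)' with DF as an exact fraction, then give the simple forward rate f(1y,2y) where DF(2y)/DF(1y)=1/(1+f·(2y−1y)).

1 1 4951/5000
2 2 4923/5000
3 3 9499/10000
4 4 4629/5000
f(1y,2y) = ((4951/5000)/(4923/5000) − 1)/(1) = 28/4923 ≈ 0.5688%

step 1 [1y] zero: DF = P = 4951/5000 ≈ 0.990200
step 2 [2y] swap r/1=77/9874: DF=(1 − 77/9874·(0.990200))/(1+77/9874) = 4923/5000 ≈ 0.984600
step 3 [3y] bond c/1=19/400: DF=(4355293/4000000 − 19/400·(0.990200+0.984600))/(1+19/400) = 9499/10000 ≈ 0.949900
step 4 [4y] zero: DF = P = 4629/5000 ≈ 0.925800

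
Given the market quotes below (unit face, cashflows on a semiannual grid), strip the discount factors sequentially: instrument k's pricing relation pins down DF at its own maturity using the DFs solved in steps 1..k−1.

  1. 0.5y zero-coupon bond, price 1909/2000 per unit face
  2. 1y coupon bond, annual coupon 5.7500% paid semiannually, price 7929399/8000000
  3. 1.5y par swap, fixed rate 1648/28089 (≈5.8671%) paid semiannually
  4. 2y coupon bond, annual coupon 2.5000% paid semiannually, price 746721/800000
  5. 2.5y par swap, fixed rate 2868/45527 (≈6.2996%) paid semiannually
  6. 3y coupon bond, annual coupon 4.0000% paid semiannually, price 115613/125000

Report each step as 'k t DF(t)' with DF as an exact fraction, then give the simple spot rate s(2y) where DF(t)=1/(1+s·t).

step 1 [0.5y] zero: DF = P = 1909/2000 ≈ 0.954500
step 2 [1y] bond c/2=23/800: DF=(7929399/8000000 − 23/800·(0.954500))/(1+23/800) = 1171/1250 ≈ 0.936800
step 3 [1.5y] swap r/2=824/28089: DF=(1 − 824/28089·(0.954500+0.936800))/(1+824/28089) = 1147/1250 ≈ 0.917600
step 4 [2y] bond c/2=1/80: DF=(746721/800000 − 1/80·(0.954500+0.936800+0.917600))/(1+1/80) = 1109/1250 ≈ 0.887200
step 5 [2.5y] swap r/2=1434/45527: DF=(1 − 1434/45527·(0.954500+0.936800+0.917600+0.887200))/(1+1434/45527) = 4283/5000 ≈ 0.856600
step 6 [3y] bond c/2=1/50: DF=(115613/125000 − 1/50·(0.954500+0.936800+0.917600+0.887200+0.856600))/(1+1/50) = 327/400 ≈ 0.817500

1 1/2 1909/2000
2 1 1171/1250
3 3/2 1147/1250
4 2 1109/1250
5 5/2 4283/5000
6 3 327/400
s(2y) = (1/(1109/1250) − 1)/(2) = 141/2218 ≈ 6.3571%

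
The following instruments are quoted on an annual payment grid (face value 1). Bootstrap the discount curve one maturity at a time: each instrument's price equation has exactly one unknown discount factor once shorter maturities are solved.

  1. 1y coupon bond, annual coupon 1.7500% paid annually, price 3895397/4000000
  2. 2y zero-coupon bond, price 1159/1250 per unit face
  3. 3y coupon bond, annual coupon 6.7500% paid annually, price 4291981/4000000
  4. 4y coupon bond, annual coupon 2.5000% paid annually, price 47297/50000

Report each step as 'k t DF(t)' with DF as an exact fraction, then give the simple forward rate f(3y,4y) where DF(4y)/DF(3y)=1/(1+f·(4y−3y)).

step 1 [1y] bond c/1=7/400: DF=(3895397/4000000 − 7/400·(0))/(1+7/400) = 9571/10000 ≈ 0.957100
step 2 [2y] zero: DF = P = 1159/1250 ≈ 0.927200
step 3 [3y] bond c/1=27/400: DF=(4291981/4000000 − 27/400·(0.957100+0.927200))/(1+27/400) = 443/500 ≈ 0.886000
step 4 [4y] bond c/1=1/40: DF=(47297/50000 − 1/40·(0.957100+0.927200+0.886000))/(1+1/40) = 8553/10000 ≈ 0.855300

1 1 9571/10000
2 2 1159/1250
3 3 443/500
4 4 8553/10000
f(3y,4y) = ((443/500)/(8553/10000) − 1)/(1) = 307/8553 ≈ 3.5894%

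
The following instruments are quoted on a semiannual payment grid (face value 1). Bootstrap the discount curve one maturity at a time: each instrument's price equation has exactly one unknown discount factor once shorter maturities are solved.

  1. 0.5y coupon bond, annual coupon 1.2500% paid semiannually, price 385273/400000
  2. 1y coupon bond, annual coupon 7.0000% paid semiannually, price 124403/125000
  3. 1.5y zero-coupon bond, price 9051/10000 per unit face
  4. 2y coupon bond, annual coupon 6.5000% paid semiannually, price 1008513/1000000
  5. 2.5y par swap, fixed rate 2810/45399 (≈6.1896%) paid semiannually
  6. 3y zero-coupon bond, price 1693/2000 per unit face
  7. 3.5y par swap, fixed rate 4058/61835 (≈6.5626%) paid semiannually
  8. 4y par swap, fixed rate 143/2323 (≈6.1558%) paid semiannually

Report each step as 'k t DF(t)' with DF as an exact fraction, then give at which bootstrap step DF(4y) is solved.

step 1 [0.5y] bond c/2=1/160: DF=(385273/400000 − 1/160·(0))/(1+1/160) = 2393/2500 ≈ 0.957200
step 2 [1y] bond c/2=7/200: DF=(124403/125000 − 7/200·(0.957200))/(1+7/200) = 2323/2500 ≈ 0.929200
step 3 [1.5y] zero: DF = P = 9051/10000 ≈ 0.905100
step 4 [2y] bond c/2=13/400: DF=(1008513/1000000 − 13/400·(0.957200+0.929200+0.905100))/(1+13/400) = 8889/10000 ≈ 0.888900
step 5 [2.5y] swap r/2=1405/45399: DF=(1 − 1405/45399·(0.957200+0.929200+0.905100+0.888900))/(1+1405/45399) = 1719/2000 ≈ 0.859500
step 6 [3y] zero: DF = P = 1693/2000 ≈ 0.846500
step 7 [3.5y] swap r/2=2029/61835: DF=(1 − 2029/61835·(0.957200+0.929200+0.905100+0.888900+0.859500+0.846500))/(1+2029/61835) = 7971/10000 ≈ 0.797100
step 8 [4y] swap r/2=143/4646: DF=(1 − 143/4646·(0.957200+0.929200+0.905100+0.888900+0.859500+0.846500+0.797100))/(1+143/4646) = 1571/2000 ≈ 0.785500

1 1/2 2393/2500
2 1 2323/2500
3 3/2 9051/10000
4 2 8889/10000
5 5/2 1719/2000
6 3 1693/2000
7 7/2 7971/10000
8 4 1571/2000
DF(4y) is solved at step 8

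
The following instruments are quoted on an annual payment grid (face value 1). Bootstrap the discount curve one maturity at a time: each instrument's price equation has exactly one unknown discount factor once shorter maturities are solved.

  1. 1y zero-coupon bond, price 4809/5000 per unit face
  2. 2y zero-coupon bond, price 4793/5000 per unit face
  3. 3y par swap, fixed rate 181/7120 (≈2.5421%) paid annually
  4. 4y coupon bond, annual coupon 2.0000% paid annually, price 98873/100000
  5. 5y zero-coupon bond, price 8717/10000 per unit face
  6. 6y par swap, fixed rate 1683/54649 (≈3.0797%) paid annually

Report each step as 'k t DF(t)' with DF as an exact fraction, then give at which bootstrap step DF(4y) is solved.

1 1 4809/5000
2 2 4793/5000
3 3 2319/2500
4 4 1827/2000
5 5 8717/10000
6 6 8317/10000
DF(4y) is solved at step 4

step 1 [1y] zero: DF = P = 4809/5000 ≈ 0.961800
step 2 [2y] zero: DF = P = 4793/5000 ≈ 0.958600
step 3 [3y] swap r/1=181/7120: DF=(1 − 181/7120·(0.961800+0.958600))/(1+181/7120) = 2319/2500 ≈ 0.927600
step 4 [4y] bond c/1=1/50: DF=(98873/100000 − 1/50·(0.961800+0.958600+0.927600))/(1+1/50) = 1827/2000 ≈ 0.913500
step 5 [5y] zero: DF = P = 8717/10000 ≈ 0.871700
step 6 [6y] swap r/1=1683/54649: DF=(1 − 1683/54649·(0.961800+0.958600+0.927600+0.913500+0.871700))/(1+1683/54649) = 8317/10000 ≈ 0.831700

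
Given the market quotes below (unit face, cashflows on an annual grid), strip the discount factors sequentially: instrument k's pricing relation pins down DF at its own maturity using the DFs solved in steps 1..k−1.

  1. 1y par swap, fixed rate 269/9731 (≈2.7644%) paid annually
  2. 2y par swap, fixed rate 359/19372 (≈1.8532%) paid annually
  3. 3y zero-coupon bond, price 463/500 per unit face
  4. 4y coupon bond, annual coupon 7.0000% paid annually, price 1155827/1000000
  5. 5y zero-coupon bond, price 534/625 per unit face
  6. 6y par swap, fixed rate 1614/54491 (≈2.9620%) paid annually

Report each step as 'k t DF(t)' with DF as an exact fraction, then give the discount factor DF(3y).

1 1 9731/10000
2 2 9641/10000
3 3 463/500
4 4 8929/10000
5 5 534/625
6 6 4193/5000
DF(3y) = 463/500 ≈ 0.926000

step 1 [1y] swap r/1=269/9731: DF=(1 − 269/9731·(0))/(1+269/9731) = 9731/10000 ≈ 0.973100
step 2 [2y] swap r/1=359/19372: DF=(1 − 359/19372·(0.973100))/(1+359/19372) = 9641/10000 ≈ 0.964100
step 3 [3y] zero: DF = P = 463/500 ≈ 0.926000
step 4 [4y] bond c/1=7/100: DF=(1155827/1000000 − 7/100·(0.973100+0.964100+0.926000))/(1+7/100) = 8929/10000 ≈ 0.892900
step 5 [5y] zero: DF = P = 534/625 ≈ 0.854400
step 6 [6y] swap r/1=1614/54491: DF=(1 − 1614/54491·(0.973100+0.964100+0.926000+0.892900+0.854400))/(1+1614/54491) = 4193/5000 ≈ 0.838600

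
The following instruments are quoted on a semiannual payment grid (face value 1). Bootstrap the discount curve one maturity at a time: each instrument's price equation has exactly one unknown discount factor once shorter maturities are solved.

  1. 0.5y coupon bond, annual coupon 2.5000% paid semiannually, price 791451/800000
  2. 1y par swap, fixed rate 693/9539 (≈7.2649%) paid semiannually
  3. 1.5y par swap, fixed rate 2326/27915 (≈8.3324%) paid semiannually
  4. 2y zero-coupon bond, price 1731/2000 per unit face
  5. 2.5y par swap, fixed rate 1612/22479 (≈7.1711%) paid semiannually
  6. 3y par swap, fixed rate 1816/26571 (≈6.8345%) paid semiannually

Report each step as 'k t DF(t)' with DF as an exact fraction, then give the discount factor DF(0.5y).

1 1/2 9771/10000
2 1 9307/10000
3 3/2 8837/10000
4 2 1731/2000
5 5/2 2097/2500
6 3 1023/1250
DF(0.5y) = 9771/10000 ≈ 0.977100

step 1 [0.5y] bond c/2=1/80: DF=(791451/800000 − 1/80·(0))/(1+1/80) = 9771/10000 ≈ 0.977100
step 2 [1y] swap r/2=693/19078: DF=(1 − 693/19078·(0.977100))/(1+693/19078) = 9307/10000 ≈ 0.930700
step 3 [1.5y] swap r/2=1163/27915: DF=(1 − 1163/27915·(0.977100+0.930700))/(1+1163/27915) = 8837/10000 ≈ 0.883700
step 4 [2y] zero: DF = P = 1731/2000 ≈ 0.865500
step 5 [2.5y] swap r/2=806/22479: DF=(1 − 806/22479·(0.977100+0.930700+0.883700+0.865500))/(1+806/22479) = 2097/2500 ≈ 0.838800
step 6 [3y] swap r/2=908/26571: DF=(1 − 908/26571·(0.977100+0.930700+0.883700+0.865500+0.838800))/(1+908/26571) = 1023/1250 ≈ 0.818400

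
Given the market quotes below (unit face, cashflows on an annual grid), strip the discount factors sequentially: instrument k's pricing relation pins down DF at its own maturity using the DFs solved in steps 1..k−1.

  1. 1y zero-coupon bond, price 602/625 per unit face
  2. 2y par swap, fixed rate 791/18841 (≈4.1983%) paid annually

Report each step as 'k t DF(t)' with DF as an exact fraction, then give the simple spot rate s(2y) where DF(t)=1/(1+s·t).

step 1 [1y] zero: DF = P = 602/625 ≈ 0.963200
step 2 [2y] swap r/1=791/18841: DF=(1 − 791/18841·(0.963200))/(1+791/18841) = 9209/10000 ≈ 0.920900

1 1 602/625
2 2 9209/10000
s(2y) = (1/(9209/10000) − 1)/(2) = 791/18418 ≈ 4.2947%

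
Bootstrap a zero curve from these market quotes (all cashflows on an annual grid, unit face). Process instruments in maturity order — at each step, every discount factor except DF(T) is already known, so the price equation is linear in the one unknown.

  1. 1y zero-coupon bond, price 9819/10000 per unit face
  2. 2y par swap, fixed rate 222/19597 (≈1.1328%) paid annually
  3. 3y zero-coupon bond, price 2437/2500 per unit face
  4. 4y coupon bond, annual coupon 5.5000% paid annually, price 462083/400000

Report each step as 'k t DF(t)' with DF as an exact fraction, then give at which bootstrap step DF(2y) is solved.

1 1 9819/10000
2 2 4889/5000
3 3 2437/2500
4 4 471/500
DF(2y) is solved at step 2

step 1 [1y] zero: DF = P = 9819/10000 ≈ 0.981900
step 2 [2y] swap r/1=222/19597: DF=(1 − 222/19597·(0.981900))/(1+222/19597) = 4889/5000 ≈ 0.977800
step 3 [3y] zero: DF = P = 2437/2500 ≈ 0.974800
step 4 [4y] bond c/1=11/200: DF=(462083/400000 − 11/200·(0.981900+0.977800+0.974800))/(1+11/200) = 471/500 ≈ 0.942000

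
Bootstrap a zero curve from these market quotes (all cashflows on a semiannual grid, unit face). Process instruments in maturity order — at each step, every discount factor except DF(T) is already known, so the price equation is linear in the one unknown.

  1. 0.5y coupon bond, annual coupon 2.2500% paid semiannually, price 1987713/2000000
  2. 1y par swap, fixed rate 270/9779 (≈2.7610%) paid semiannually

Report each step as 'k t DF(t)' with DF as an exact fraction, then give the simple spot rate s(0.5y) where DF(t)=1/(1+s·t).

1 1/2 2457/2500
2 1 973/1000
s(0.5y) = (1/(2457/2500) − 1)/(1/2) = 86/2457 ≈ 3.5002%

step 1 [0.5y] bond c/2=9/800: DF=(1987713/2000000 − 9/800·(0))/(1+9/800) = 2457/2500 ≈ 0.982800
step 2 [1y] swap r/2=135/9779: DF=(1 − 135/9779·(0.982800))/(1+135/9779) = 973/1000 ≈ 0.973000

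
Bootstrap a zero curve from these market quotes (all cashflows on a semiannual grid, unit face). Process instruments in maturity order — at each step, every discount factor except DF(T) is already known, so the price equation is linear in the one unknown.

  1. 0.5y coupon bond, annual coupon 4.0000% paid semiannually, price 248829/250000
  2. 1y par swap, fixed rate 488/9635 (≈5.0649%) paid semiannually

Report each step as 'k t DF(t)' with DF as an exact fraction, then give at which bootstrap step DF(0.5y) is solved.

1 1/2 4879/5000
2 1 1189/1250
DF(0.5y) is solved at step 1

step 1 [0.5y] bond c/2=1/50: DF=(248829/250000 − 1/50·(0))/(1+1/50) = 4879/5000 ≈ 0.975800
step 2 [1y] swap r/2=244/9635: DF=(1 − 244/9635·(0.975800))/(1+244/9635) = 1189/1250 ≈ 0.951200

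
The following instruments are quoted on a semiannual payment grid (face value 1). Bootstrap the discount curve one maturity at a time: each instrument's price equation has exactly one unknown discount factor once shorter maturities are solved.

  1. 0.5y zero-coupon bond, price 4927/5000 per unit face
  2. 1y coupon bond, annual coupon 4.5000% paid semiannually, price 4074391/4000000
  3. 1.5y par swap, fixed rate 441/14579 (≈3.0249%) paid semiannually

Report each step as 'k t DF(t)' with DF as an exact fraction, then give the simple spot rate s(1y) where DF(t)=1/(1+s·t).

step 1 [0.5y] zero: DF = P = 4927/5000 ≈ 0.985400
step 2 [1y] bond c/2=9/400: DF=(4074391/4000000 − 9/400·(0.985400))/(1+9/400) = 1949/2000 ≈ 0.974500
step 3 [1.5y] swap r/2=441/29158: DF=(1 − 441/29158·(0.985400+0.974500))/(1+441/29158) = 9559/10000 ≈ 0.955900

1 1/2 4927/5000
2 1 1949/2000
3 3/2 9559/10000
s(1y) = (1/(1949/2000) − 1)/(1) = 51/1949 ≈ 2.6167%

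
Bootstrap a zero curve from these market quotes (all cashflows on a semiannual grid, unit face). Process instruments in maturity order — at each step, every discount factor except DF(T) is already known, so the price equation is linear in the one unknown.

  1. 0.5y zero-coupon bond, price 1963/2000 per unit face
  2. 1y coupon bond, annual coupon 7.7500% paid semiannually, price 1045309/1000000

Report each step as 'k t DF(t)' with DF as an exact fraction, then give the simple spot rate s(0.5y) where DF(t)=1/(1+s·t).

step 1 [0.5y] zero: DF = P = 1963/2000 ≈ 0.981500
step 2 [1y] bond c/2=31/800: DF=(1045309/1000000 − 31/800·(0.981500))/(1+31/800) = 9697/10000 ≈ 0.969700

1 1/2 1963/2000
2 1 9697/10000
s(0.5y) = (1/(1963/2000) − 1)/(1/2) = 74/1963 ≈ 3.7697%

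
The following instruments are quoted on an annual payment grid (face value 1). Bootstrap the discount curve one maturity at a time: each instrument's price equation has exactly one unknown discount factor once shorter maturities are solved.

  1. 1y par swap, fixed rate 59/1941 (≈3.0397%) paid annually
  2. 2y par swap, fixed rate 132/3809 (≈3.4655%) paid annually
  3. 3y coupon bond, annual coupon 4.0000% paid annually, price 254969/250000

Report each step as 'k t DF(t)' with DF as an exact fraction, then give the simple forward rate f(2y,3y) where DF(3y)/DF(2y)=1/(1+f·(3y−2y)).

1 1 1941/2000
2 2 467/500
3 3 4537/5000
f(2y,3y) = ((467/500)/(4537/5000) − 1)/(1) = 133/4537 ≈ 2.9315%

step 1 [1y] swap r/1=59/1941: DF=(1 − 59/1941·(0))/(1+59/1941) = 1941/2000 ≈ 0.970500
step 2 [2y] swap r/1=132/3809: DF=(1 − 132/3809·(0.970500))/(1+132/3809) = 467/500 ≈ 0.934000
step 3 [3y] bond c/1=1/25: DF=(254969/250000 − 1/25·(0.970500+0.934000))/(1+1/25) = 4537/5000 ≈ 0.907400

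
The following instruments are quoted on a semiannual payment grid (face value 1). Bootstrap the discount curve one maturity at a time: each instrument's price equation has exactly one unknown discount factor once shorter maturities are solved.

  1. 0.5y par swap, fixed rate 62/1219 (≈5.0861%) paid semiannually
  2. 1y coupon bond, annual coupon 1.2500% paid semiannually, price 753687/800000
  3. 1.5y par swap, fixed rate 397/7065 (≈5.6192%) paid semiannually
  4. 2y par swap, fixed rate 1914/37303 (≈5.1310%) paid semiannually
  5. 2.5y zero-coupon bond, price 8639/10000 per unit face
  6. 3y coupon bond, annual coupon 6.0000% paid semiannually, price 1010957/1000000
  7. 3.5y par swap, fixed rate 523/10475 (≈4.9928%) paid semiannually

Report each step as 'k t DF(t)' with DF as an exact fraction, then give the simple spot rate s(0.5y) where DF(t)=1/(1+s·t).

step 1 [0.5y] swap r/2=31/1219: DF=(1 − 31/1219·(0))/(1+31/1219) = 1219/1250 ≈ 0.975200
step 2 [1y] bond c/2=1/160: DF=(753687/800000 − 1/160·(0.975200))/(1+1/160) = 4651/5000 ≈ 0.930200
step 3 [1.5y] swap r/2=397/14130: DF=(1 − 397/14130·(0.975200+0.930200))/(1+397/14130) = 4603/5000 ≈ 0.920600
step 4 [2y] swap r/2=957/37303: DF=(1 − 957/37303·(0.975200+0.930200+0.920600))/(1+957/37303) = 9043/10000 ≈ 0.904300
step 5 [2.5y] zero: DF = P = 8639/10000 ≈ 0.863900
step 6 [3y] bond c/2=3/100: DF=(1010957/1000000 − 3/100·(0.975200+0.930200+0.920600+0.904300+0.863900))/(1+3/100) = 8477/10000 ≈ 0.847700
step 7 [3.5y] swap r/2=523/20950: DF=(1 − 523/20950·(0.975200+0.930200+0.920600+0.904300+0.863900+0.847700))/(1+523/20950) = 8431/10000 ≈ 0.843100

1 1/2 1219/1250
2 1 4651/5000
3 3/2 4603/5000
4 2 9043/10000
5 5/2 8639/10000
6 3 8477/10000
7 7/2 8431/10000
s(0.5y) = (1/(1219/1250) − 1)/(1/2) = 62/1219 ≈ 5.0861%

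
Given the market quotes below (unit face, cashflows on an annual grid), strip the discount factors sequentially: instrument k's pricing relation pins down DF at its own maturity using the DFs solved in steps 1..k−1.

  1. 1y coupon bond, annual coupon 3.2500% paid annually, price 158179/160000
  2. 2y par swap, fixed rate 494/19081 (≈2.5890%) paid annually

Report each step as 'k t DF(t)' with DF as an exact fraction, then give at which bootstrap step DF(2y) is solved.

1 1 383/400
2 2 4753/5000
DF(2y) is solved at step 2

step 1 [1y] bond c/1=13/400: DF=(158179/160000 − 13/400·(0))/(1+13/400) = 383/400 ≈ 0.957500
step 2 [2y] swap r/1=494/19081: DF=(1 − 494/19081·(0.957500))/(1+494/19081) = 4753/5000 ≈ 0.950600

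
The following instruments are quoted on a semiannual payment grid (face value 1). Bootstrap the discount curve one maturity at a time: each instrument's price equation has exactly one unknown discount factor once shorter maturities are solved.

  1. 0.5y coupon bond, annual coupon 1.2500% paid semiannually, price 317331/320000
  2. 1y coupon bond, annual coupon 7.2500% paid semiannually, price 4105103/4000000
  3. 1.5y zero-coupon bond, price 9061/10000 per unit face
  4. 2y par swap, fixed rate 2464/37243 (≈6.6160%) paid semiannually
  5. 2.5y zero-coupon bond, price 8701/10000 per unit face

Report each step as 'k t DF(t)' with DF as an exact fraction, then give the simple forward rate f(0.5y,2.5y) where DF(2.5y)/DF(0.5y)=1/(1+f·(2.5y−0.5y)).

step 1 [0.5y] bond c/2=1/160: DF=(317331/320000 − 1/160·(0))/(1+1/160) = 1971/2000 ≈ 0.985500
step 2 [1y] bond c/2=29/800: DF=(4105103/4000000 − 29/800·(0.985500))/(1+29/800) = 9559/10000 ≈ 0.955900
step 3 [1.5y] zero: DF = P = 9061/10000 ≈ 0.906100
step 4 [2y] swap r/2=1232/37243: DF=(1 − 1232/37243·(0.985500+0.955900+0.906100))/(1+1232/37243) = 548/625 ≈ 0.876800
step 5 [2.5y] zero: DF = P = 8701/10000 ≈ 0.870100

1 1/2 1971/2000
2 1 9559/10000
3 3/2 9061/10000
4 2 548/625
5 5/2 8701/10000
f(0.5y,2.5y) = ((1971/2000)/(8701/10000) − 1)/(2) = 577/8701 ≈ 6.6314%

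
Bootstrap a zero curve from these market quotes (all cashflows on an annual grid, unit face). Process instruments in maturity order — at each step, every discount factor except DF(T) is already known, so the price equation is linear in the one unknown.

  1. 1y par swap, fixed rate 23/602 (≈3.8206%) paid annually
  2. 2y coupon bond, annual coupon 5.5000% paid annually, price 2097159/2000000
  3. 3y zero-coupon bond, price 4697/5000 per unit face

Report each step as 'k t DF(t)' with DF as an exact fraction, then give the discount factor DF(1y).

1 1 602/625
2 2 9437/10000
3 3 4697/5000
DF(1y) = 602/625 ≈ 0.963200

step 1 [1y] swap r/1=23/602: DF=(1 − 23/602·(0))/(1+23/602) = 602/625 ≈ 0.963200
step 2 [2y] bond c/1=11/200: DF=(2097159/2000000 − 11/200·(0.963200))/(1+11/200) = 9437/10000 ≈ 0.943700
step 3 [3y] zero: DF = P = 4697/5000 ≈ 0.939400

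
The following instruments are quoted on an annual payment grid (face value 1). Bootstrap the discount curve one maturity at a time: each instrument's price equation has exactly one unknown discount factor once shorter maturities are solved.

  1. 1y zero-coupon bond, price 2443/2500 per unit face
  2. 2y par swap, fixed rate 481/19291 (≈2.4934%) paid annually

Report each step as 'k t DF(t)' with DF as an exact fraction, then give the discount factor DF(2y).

1 1 2443/2500
2 2 9519/10000
DF(2y) = 9519/10000 ≈ 0.951900

step 1 [1y] zero: DF = P = 2443/2500 ≈ 0.977200
step 2 [2y] swap r/1=481/19291: DF=(1 − 481/19291·(0.977200))/(1+481/19291) = 9519/10000 ≈ 0.951900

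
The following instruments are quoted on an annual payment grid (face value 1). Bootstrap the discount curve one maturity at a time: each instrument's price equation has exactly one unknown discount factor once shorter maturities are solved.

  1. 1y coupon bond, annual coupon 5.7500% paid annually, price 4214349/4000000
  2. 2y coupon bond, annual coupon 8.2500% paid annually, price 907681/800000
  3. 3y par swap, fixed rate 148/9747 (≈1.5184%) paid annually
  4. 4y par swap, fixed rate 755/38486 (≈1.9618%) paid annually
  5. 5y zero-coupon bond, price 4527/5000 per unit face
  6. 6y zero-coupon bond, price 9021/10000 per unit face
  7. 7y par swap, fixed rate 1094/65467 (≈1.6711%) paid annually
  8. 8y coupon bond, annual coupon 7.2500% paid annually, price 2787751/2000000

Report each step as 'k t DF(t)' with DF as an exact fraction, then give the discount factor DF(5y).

step 1 [1y] bond c/1=23/400: DF=(4214349/4000000 − 23/400·(0))/(1+23/400) = 9963/10000 ≈ 0.996300
step 2 [2y] bond c/1=33/400: DF=(907681/800000 − 33/400·(0.996300))/(1+33/400) = 4861/5000 ≈ 0.972200
step 3 [3y] swap r/1=148/9747: DF=(1 − 148/9747·(0.996300+0.972200))/(1+148/9747) = 2389/2500 ≈ 0.955600
step 4 [4y] swap r/1=755/38486: DF=(1 − 755/38486·(0.996300+0.972200+0.955600))/(1+755/38486) = 1849/2000 ≈ 0.924500
step 5 [5y] zero: DF = P = 4527/5000 ≈ 0.905400
step 6 [6y] zero: DF = P = 9021/10000 ≈ 0.902100
step 7 [7y] swap r/1=1094/65467: DF=(1 − 1094/65467·(0.996300+0.972200+0.955600+0.924500+0.905400+0.902100))/(1+1094/65467) = 4453/5000 ≈ 0.890600
step 8 [8y] bond c/1=29/400: DF=(2787751/2000000 − 29/400·(0.996300+0.972200+0.955600+0.924500+0.905400+0.902100+0.890600))/(1+29/400) = 8571/10000 ≈ 0.857100

1 1 9963/10000
2 2 4861/5000
3 3 2389/2500
4 4 1849/2000
5 5 4527/5000
6 6 9021/10000
7 7 4453/5000
8 8 8571/10000
DF(5y) = 4527/5000 ≈ 0.905400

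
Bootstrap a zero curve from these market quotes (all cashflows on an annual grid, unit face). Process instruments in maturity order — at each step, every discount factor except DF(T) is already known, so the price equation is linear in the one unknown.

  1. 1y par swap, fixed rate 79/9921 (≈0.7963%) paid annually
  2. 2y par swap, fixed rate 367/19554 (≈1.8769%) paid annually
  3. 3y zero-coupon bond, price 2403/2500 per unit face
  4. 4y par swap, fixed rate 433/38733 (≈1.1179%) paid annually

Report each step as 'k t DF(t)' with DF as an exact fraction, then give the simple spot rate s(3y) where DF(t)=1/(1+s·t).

1 1 9921/10000
2 2 9633/10000
3 3 2403/2500
4 4 9567/10000
s(3y) = (1/(2403/2500) − 1)/(3) = 97/7209 ≈ 1.3455%

step 1 [1y] swap r/1=79/9921: DF=(1 − 79/9921·(0))/(1+79/9921) = 9921/10000 ≈ 0.992100
step 2 [2y] swap r/1=367/19554: DF=(1 − 367/19554·(0.992100))/(1+367/19554) = 9633/10000 ≈ 0.963300
step 3 [3y] zero: DF = P = 2403/2500 ≈ 0.961200
step 4 [4y] swap r/1=433/38733: DF=(1 − 433/38733·(0.992100+0.963300+0.961200))/(1+433/38733) = 9567/10000 ≈ 0.956700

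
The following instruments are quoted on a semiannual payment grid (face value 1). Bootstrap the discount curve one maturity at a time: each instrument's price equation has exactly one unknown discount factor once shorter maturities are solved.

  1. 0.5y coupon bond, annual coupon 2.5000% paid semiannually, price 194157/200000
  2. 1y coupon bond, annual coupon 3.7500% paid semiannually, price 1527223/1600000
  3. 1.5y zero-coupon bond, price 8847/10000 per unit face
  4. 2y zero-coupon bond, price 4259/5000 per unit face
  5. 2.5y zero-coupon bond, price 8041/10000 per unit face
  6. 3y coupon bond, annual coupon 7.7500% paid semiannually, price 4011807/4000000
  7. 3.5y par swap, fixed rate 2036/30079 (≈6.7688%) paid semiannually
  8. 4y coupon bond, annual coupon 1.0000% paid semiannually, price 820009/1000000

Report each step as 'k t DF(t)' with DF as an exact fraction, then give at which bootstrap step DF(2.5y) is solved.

1 1/2 2397/2500
2 1 9193/10000
3 3/2 8847/10000
4 2 4259/5000
5 5/2 8041/10000
6 3 8007/10000
7 7/2 1991/2500
8 4 393/500
DF(2.5y) is solved at step 5

step 1 [0.5y] bond c/2=1/80: DF=(194157/200000 − 1/80·(0))/(1+1/80) = 2397/2500 ≈ 0.958800
step 2 [1y] bond c/2=3/160: DF=(1527223/1600000 − 3/160·(0.958800))/(1+3/160) = 9193/10000 ≈ 0.919300
step 3 [1.5y] zero: DF = P = 8847/10000 ≈ 0.884700
step 4 [2y] zero: DF = P = 4259/5000 ≈ 0.851800
step 5 [2.5y] zero: DF = P = 8041/10000 ≈ 0.804100
step 6 [3y] bond c/2=31/800: DF=(4011807/4000000 − 31/800·(0.958800+0.919300+0.884700+0.851800+0.804100))/(1+31/800) = 8007/10000 ≈ 0.800700
step 7 [3.5y] swap r/2=1018/30079: DF=(1 − 1018/30079·(0.958800+0.919300+0.884700+0.851800+0.804100+0.800700))/(1+1018/30079) = 1991/2500 ≈ 0.796400
step 8 [4y] bond c/2=1/200: DF=(820009/1000000 − 1/200·(0.958800+0.919300+0.884700+0.851800+0.804100+0.800700+0.796400))/(1+1/200) = 393/500 ≈ 0.786000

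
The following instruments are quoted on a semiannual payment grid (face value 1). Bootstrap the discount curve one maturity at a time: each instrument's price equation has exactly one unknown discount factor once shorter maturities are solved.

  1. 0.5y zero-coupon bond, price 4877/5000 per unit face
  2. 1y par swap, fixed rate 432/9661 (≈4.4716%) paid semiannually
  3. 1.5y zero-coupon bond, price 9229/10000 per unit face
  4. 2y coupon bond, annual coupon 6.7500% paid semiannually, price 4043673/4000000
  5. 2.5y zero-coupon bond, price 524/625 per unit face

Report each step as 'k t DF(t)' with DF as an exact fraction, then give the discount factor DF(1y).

step 1 [0.5y] zero: DF = P = 4877/5000 ≈ 0.975400
step 2 [1y] swap r/2=216/9661: DF=(1 − 216/9661·(0.975400))/(1+216/9661) = 598/625 ≈ 0.956800
step 3 [1.5y] zero: DF = P = 9229/10000 ≈ 0.922900
step 4 [2y] bond c/2=27/800: DF=(4043673/4000000 − 27/800·(0.975400+0.956800+0.922900))/(1+27/800) = 8847/10000 ≈ 0.884700
step 5 [2.5y] zero: DF = P = 524/625 ≈ 0.838400

1 1/2 4877/5000
2 1 598/625
3 3/2 9229/10000
4 2 8847/10000
5 5/2 524/625
DF(1y) = 598/625 ≈ 0.956800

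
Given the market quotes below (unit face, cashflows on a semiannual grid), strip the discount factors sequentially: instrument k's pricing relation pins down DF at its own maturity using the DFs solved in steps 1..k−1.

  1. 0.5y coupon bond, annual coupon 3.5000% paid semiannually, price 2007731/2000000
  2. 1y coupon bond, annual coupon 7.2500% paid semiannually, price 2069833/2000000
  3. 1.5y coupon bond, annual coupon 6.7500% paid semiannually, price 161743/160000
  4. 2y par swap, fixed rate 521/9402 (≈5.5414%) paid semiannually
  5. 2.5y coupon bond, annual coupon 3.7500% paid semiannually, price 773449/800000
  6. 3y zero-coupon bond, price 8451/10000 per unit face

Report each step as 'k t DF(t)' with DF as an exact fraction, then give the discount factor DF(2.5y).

1 1/2 4933/5000
2 1 4821/5000
3 3/2 4571/5000
4 2 4479/5000
5 5/2 4399/5000
6 3 8451/10000
DF(2.5y) = 4399/5000 ≈ 0.879800

step 1 [0.5y] bond c/2=7/400: DF=(2007731/2000000 − 7/400·(0))/(1+7/400) = 4933/5000 ≈ 0.986600
step 2 [1y] bond c/2=29/800: DF=(2069833/2000000 − 29/800·(0.986600))/(1+29/800) = 4821/5000 ≈ 0.964200
step 3 [1.5y] bond c/2=27/800: DF=(161743/160000 − 27/800·(0.986600+0.964200))/(1+27/800) = 4571/5000 ≈ 0.914200
step 4 [2y] swap r/2=521/18804: DF=(1 − 521/18804·(0.986600+0.964200+0.914200))/(1+521/18804) = 4479/5000 ≈ 0.895800
step 5 [2.5y] bond c/2=3/160: DF=(773449/800000 − 3/160·(0.986600+0.964200+0.914200+0.895800))/(1+3/160) = 4399/5000 ≈ 0.879800
step 6 [3y] zero: DF = P = 8451/10000 ≈ 0.845100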